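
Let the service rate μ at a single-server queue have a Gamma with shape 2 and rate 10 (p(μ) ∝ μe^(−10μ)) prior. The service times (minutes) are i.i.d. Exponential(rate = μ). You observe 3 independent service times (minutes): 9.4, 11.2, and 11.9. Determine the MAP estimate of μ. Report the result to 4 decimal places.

The Exponential(rate=μ) likelihood is ∝ μ^n e^(−μΣtᵢ). Here n = 3 and Σtᵢ = 9.4 + 11.2 + 11.9 = 32.5.
Posterior ∝ μe^(−10μ) · μ^3e^(−32.5μ) = μ^4e^(−42.5μ), i.e. Gamma(5, 42.5).
Mode = (a−1)/b = 4/42.5 ≈ 0.0941.

μ̂_MAP = 0.0941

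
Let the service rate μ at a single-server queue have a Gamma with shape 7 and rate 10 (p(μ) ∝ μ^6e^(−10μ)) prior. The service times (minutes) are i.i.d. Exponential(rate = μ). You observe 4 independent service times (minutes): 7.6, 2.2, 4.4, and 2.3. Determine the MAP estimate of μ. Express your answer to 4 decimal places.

The Exponential(rate=μ) likelihood is ∝ μ^n e^(−μΣtᵢ). Here n = 4 and Σtᵢ = 7.6 + 2.2 + 4.4 + 2.3 = 16.5.
Posterior ∝ μ^6e^(−10μ) · μ^4e^(−16.5μ) = μ^10e^(−26.5μ), i.e. Gamma(11, 26.5).
Mode = (a−1)/b = 10/26.5 ≈ 0.3774.

μ̂_MAP = 0.3774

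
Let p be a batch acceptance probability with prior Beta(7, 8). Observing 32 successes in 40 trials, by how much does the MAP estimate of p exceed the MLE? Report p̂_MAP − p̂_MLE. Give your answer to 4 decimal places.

Posterior is Beta(39, 16); MAP = (39−1)/(55−2) = 38/53 ≈ 0.71698.
MLE ignores the prior: p̂_MLE = k/n = 32/40 ≈ 0.80000.
Difference = 38/53 − 32/40 = -22/265 ≈ -0.0830.

MAP − MLE = -0.0830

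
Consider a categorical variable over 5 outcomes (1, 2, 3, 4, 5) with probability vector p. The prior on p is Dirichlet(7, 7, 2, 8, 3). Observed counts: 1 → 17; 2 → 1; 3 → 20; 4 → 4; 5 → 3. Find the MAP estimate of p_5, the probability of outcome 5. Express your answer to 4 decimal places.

The posterior is Dirichlet(αᵢ + nᵢ) = Dirichlet(24, 8, 22, 12, 6).
For a Dirichlet(a₁,…,a_K) with all aᵢ > 1, the mode has j-th component (aⱼ − 1)/(Σaᵢ − K).
Here Σaᵢ = 72 and K = 5, so p_5 = (6 − 1)/(72 − 5) = 5/67 ≈ 0.0746.

MAP estimate: 0.0746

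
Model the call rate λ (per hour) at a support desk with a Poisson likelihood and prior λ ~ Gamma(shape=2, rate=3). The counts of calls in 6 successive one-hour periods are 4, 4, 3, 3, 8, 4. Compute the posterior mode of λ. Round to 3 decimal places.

Σxᵢ = 4+4+3+3+8+4 = 26, with n = 6.
Posterior ∝ λe^(−3λ) · λ^26e^(−6λ) = λ^27e^(−9λ), i.e. Gamma(shape=28, rate=9).
The mode of a Gamma(a, b) with a ≥ 1 (shape–rate) is (a−1)/b = 27/9 ≈ 3.000.

λ̂_MAP = 3.000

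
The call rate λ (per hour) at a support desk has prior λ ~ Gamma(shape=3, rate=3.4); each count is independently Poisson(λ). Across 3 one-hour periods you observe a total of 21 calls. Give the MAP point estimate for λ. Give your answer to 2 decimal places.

λ̂_MAP = 3.59

Σxᵢ = 21, n = 3.
Posterior ∝ λ^2e^(−3.4λ) · λ^21e^(−3λ) = λ^23e^(−6.4λ), i.e. Gamma(shape=24, rate=6.4).
The mode of a Gamma(a, b) with a ≥ 1 (shape–rate) is (a−1)/b = 23/6.4 ≈ 3.59.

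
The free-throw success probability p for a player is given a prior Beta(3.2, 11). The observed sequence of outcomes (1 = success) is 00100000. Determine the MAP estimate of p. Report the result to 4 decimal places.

Prior: Beta(3.2, 11).
Data: 1 success in 8 trials (from the sequence). The binomial likelihood contributes p(1−p)^7, so the posterior is Beta(3.2+1, 11+7) = Beta(4.2, 18).
For Beta(a, b) with a, b > 1 the mode is (a−1)/(a+b−2) = 3.2/20.2 ≈ 0.1584.

p̂_MAP = 0.1584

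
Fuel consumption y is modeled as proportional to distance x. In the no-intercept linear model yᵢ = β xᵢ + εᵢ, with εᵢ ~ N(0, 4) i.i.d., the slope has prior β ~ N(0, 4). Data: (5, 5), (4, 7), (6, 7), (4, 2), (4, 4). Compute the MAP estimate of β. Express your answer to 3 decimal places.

β̂_MAP = 1.082

log p(β | y) = −Σ(yᵢ − βxᵢ)²/(2·4) − β²/(2·4) + const.
Setting the derivative to zero: Σxᵢ(yᵢ − βxᵢ)/4 − β/4 = 0, so β = Σxᵢyᵢ / (Σxᵢ² + σ²/τ²).
Σxᵢyᵢ = 5·5 + 4·7 + 6·7 + 4·2 + 4·4 = 119; Σxᵢ² = 109; σ²/τ² = 1.
β̂_MAP = 119 / (109 + 1) = 119/110 ≈ 1.082.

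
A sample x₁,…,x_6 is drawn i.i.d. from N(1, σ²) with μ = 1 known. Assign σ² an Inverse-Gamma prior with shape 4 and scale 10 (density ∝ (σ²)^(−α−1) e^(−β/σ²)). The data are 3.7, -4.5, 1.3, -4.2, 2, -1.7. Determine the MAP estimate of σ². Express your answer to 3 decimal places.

σ̂²_MAP = 5.810

Sum of squared deviations about the known mean: SS = (3.7−1)² + (-4.5−1)² + (1.3−1)² + (-4.2−1)² + (2−1)² + (-1.7−1)² = 72.96.
The Normal likelihood contributes (σ²)^(−n/2) exp(−SS/(2σ²)), so the posterior is Inverse-Gamma(α + n/2, β + SS/2) = Inverse-Gamma(7, 46.48).
The mode of Inverse-Gamma(a, b) is b/(a+1) = 46.48/8 ≈ 5.810.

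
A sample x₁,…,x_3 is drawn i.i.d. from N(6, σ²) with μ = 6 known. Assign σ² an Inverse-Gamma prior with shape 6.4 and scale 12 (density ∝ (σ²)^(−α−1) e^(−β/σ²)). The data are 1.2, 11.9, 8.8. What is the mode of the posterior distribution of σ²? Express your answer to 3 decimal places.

σ̂²_MAP = 5.039

Sum of squared deviations about the known mean: SS = (1.2−6)² + (11.9−6)² + (8.8−6)² = 65.69.
The Normal likelihood contributes (σ²)^(−n/2) exp(−SS/(2σ²)), so the posterior is Inverse-Gamma(α + n/2, β + SS/2) = Inverse-Gamma(7.9, 44.845).
The mode of Inverse-Gamma(a, b) is b/(a+1) = 44.845/8.9 ≈ 5.039.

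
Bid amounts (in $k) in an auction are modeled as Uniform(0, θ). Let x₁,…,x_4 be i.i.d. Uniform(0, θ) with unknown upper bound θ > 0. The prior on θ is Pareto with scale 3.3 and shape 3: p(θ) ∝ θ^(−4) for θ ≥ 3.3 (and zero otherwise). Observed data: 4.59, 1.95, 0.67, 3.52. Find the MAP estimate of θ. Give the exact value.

The Uniform(0, θ) likelihood is θ^(−n) for θ ≥ max(xᵢ), zero otherwise. Here max(xᵢ) = 4.59.
Posterior ∝ θ^(−4) · θ^(−4) = θ^(−8) on θ ≥ max(3.3, 4.59) = 4.59.
This density is strictly decreasing in θ, so the posterior mode lies at the lower boundary of the support.

θ̂_MAP = 4.59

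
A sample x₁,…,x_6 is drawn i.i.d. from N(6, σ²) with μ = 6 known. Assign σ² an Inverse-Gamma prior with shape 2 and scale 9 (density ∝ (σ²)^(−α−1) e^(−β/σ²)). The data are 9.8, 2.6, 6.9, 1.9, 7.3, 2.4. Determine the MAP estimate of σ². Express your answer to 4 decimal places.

σ̂²_MAP = 6.3558

Sum of squared deviations about the known mean: SS = (9.8−6)² + (2.6−6)² + (6.9−6)² + (1.9−6)² + (7.3−6)² + (2.4−6)² = 58.27.
The Normal likelihood contributes (σ²)^(−n/2) exp(−SS/(2σ²)), so the posterior is Inverse-Gamma(α + n/2, β + SS/2) = Inverse-Gamma(5, 38.135).
The mode of Inverse-Gamma(a, b) is b/(a+1) = 38.135/6 ≈ 6.3558.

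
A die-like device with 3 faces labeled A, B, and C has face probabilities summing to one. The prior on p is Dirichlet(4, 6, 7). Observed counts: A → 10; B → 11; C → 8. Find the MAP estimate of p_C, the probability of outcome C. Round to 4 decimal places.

MAP estimate of p_C = 0.3256

The posterior is Dirichlet(αᵢ + nᵢ) = Dirichlet(14, 17, 15).
For a Dirichlet(a₁,…,a_K) with all aᵢ > 1, the mode has j-th component (aⱼ − 1)/(Σaᵢ − K).
Here Σaᵢ = 46 and K = 3, so p_C = (15 − 1)/(46 − 3) = 14/43 ≈ 0.3256.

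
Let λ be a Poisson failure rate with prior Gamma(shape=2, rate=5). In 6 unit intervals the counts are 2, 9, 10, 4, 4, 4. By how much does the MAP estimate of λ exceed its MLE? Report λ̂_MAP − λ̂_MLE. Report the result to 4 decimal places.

MAP − MLE = -2.4091

Σxᵢ = 33. Posterior is Gamma(35, 11); MAP = (35−1)/11 = 34/11 ≈ 3.09091.
MLE = x̄ = 33/6 ≈ 5.50000.
Difference = 34/11 − 33/6 = -53/22 ≈ -2.4091.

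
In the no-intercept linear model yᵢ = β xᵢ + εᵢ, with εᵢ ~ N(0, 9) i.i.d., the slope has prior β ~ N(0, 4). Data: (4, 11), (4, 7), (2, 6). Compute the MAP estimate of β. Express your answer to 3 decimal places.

β̂_MAP = 2.196

log p(β | y) = −Σ(yᵢ − βxᵢ)²/(2·9) − β²/(2·4) + const.
Setting the derivative to zero: Σxᵢ(yᵢ − βxᵢ)/9 − β/4 = 0, so β = Σxᵢyᵢ / (Σxᵢ² + σ²/τ²).
Σxᵢyᵢ = 4·11 + 4·7 + 2·6 = 84; Σxᵢ² = 36; σ²/τ² = 2.25.
β̂_MAP = 84 / (36 + 2.25) = 84/38.25 ≈ 2.196.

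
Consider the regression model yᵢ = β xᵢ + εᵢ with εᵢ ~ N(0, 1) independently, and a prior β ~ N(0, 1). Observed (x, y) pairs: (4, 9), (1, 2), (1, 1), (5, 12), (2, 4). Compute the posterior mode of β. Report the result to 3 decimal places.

log p(β | y) = −Σ(yᵢ − βxᵢ)²/(2·1) − β²/(2·1) + const.
Setting the derivative to zero: Σxᵢ(yᵢ − βxᵢ)/1 − β/1 = 0, so β = Σxᵢyᵢ / (Σxᵢ² + σ²/τ²).
Σxᵢyᵢ = 4·9 + 1·2 + 1·1 + 5·12 + 2·4 = 107; Σxᵢ² = 47; σ²/τ² = 1.
β̂_MAP = 107 / (47 + 1) = 107/48 ≈ 2.229.

β̂_MAP = 2.229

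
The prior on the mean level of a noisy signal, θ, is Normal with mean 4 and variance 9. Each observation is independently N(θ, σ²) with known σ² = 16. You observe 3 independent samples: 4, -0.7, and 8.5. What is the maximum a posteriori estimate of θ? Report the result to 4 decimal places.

θ̂_MAP = 3.9581

n = 3; x̄ = (4 + (-0.7) + 8.5)/3 = 11.8/3 = 59/15 ≈ 3.9333.
For a Normal prior and Normal likelihood with known variance, the posterior is Normal; its mode equals its mean, the precision-weighted average.
Prior precision 1/σ₀² = 1/9; data precision n/σ² = 3/16 = 0.1875.
θ̂ = ((1/9)·4 + 0.1875·(59/15)) / (1/9 + 0.1875) = (851/720)/(43/144) = 851/215 ≈ 3.9581.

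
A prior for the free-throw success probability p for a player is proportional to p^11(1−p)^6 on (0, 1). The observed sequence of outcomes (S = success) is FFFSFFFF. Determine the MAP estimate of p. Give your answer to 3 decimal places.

The prior density ∝ p^11(1−p)^6 is the kernel of Beta(12, 7).
Data: 1 success in 8 trials (from the sequence). The binomial likelihood contributes p(1−p)^7, so the posterior is Beta(12+1, 7+7) = Beta(13, 14).
For Beta(a, b) with a, b > 1 the mode is (a−1)/(a+b−2) = 12/25 ≈ 0.480.

p̂_MAP = 0.480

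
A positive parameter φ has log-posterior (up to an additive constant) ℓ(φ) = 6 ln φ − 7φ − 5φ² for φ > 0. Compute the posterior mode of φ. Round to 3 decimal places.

ℓ'(φ) = 6/φ − 7 − 10φ. Setting this to zero and multiplying by φ: 10φ² + 7φ − 6 = 0.
φ = (−7 + √(7² + 4·10·6)) / (2·10) = (−7 + √289) / 20 = (−7 + 17)/20 = 1/2.
ℓ''(φ) = −6/φ² − 10 < 0, confirming a maximum.

φ̂_MAP = 0.500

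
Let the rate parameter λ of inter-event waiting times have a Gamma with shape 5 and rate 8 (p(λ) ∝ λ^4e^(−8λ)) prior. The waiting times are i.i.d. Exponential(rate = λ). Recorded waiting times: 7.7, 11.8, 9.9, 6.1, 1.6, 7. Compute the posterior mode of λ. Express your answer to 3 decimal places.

λ̂_MAP = 0.192

The Exponential(rate=λ) likelihood is ∝ λ^n e^(−λΣtᵢ). Here n = 6 and Σtᵢ = 7.7 + 11.8 + 9.9 + 6.1 + 1.6 + 7 = 44.1.
Posterior ∝ λ^4e^(−8λ) · λ^6e^(−44.1λ) = λ^10e^(−52.1λ), i.e. Gamma(11, 52.1).
Mode = (a−1)/b = 10/52.1 ≈ 0.192.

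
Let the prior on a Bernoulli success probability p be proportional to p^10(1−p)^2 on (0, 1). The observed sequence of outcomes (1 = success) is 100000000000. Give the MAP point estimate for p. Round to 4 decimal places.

p̂_MAP = 0.4583

The prior density ∝ p^10(1−p)^2 is the kernel of Beta(11, 3).
Data: 1 success in 12 trials (from the sequence). The binomial likelihood contributes p(1−p)^11, so the posterior is Beta(11+1, 3+11) = Beta(12, 14).
For Beta(a, b) with a, b > 1 the mode is (a−1)/(a+b−2) = 11/24 ≈ 0.4583.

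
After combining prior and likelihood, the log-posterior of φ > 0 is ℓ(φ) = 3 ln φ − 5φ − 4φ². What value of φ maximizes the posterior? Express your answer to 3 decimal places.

φ̂_MAP = 0.375

ℓ'(φ) = 3/φ − 5 − 8φ. Setting this to zero and multiplying by φ: 8φ² + 5φ − 3 = 0.
φ = (−5 + √(5² + 4·8·3)) / (2·8) = (−5 + √121) / 16 = (−5 + 11)/16 = 3/8.
ℓ''(φ) = −3/φ² − 8 < 0, confirming a maximum.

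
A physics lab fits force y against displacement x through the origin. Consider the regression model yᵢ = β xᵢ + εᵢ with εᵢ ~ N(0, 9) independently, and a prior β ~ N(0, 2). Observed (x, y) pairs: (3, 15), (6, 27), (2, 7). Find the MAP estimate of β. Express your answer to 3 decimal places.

β̂_MAP = 4.131

log p(β | y) = −Σ(yᵢ − βxᵢ)²/(2·9) − β²/(2·2) + const.
Setting the derivative to zero: Σxᵢ(yᵢ − βxᵢ)/9 − β/2 = 0, so β = Σxᵢyᵢ / (Σxᵢ² + σ²/τ²).
Σxᵢyᵢ = 3·15 + 6·27 + 2·7 = 221; Σxᵢ² = 49; σ²/τ² = 4.5.
β̂_MAP = 221 / (49 + 4.5) = 221/53.5 ≈ 4.131.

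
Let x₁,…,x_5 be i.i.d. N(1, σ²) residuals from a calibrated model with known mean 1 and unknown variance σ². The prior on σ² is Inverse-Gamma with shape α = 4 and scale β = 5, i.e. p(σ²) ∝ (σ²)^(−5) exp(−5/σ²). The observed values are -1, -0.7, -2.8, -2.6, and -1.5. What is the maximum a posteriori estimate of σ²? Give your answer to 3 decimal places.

Sum of squared deviations about the known mean: SS = (-1−1)² + (-0.7−1)² + (-2.8−1)² + (-2.6−1)² + (-1.5−1)² = 40.54.
The Normal likelihood contributes (σ²)^(−n/2) exp(−SS/(2σ²)), so the posterior is Inverse-Gamma(α + n/2, β + SS/2) = Inverse-Gamma(6.5, 25.27).
The mode of Inverse-Gamma(a, b) is b/(a+1) = 25.27/7.5 ≈ 3.369.

σ̂²_MAP = 3.369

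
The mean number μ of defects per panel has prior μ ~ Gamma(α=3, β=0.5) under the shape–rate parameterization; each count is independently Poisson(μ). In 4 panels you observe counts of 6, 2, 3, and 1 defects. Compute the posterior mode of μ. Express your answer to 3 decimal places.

μ̂_MAP = 3.111

Σxᵢ = 6+2+3+1 = 12, with n = 4.
Posterior ∝ μ^2e^(−0.5μ) · μ^12e^(−4μ) = μ^14e^(−4.5μ), i.e. Gamma(shape=15, rate=4.5).
The mode of a Gamma(a, b) with a ≥ 1 (shape–rate) is (a−1)/b = 14/4.5 ≈ 3.111.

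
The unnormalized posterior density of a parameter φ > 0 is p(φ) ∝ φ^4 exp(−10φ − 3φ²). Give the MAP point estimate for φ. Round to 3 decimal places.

ℓ'(φ) = 4/φ − 10 − 6φ. Setting this to zero and multiplying by φ: 6φ² + 10φ − 4 = 0.
φ = (−10 + √(10² + 4·6·4)) / (2·6) = (−10 + √196) / 12 = (−10 + 14)/12 = 1/3.
ℓ''(φ) = −4/φ² − 6 < 0, confirming a maximum.

φ̂_MAP = 0.333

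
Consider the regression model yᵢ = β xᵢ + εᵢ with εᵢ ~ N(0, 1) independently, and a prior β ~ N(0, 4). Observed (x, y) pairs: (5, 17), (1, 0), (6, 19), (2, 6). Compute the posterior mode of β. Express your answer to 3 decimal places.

β̂_MAP = 3.185

log p(β | y) = −Σ(yᵢ − βxᵢ)²/(2·1) − β²/(2·4) + const.
Setting the derivative to zero: Σxᵢ(yᵢ − βxᵢ)/1 − β/4 = 0, so β = Σxᵢyᵢ / (Σxᵢ² + σ²/τ²).
Σxᵢyᵢ = 5·17 + 1·0 + 6·19 + 2·6 = 211; Σxᵢ² = 66; σ²/τ² = 0.25.
β̂_MAP = 211 / (66 + 0.25) = 211/66.25 ≈ 3.185.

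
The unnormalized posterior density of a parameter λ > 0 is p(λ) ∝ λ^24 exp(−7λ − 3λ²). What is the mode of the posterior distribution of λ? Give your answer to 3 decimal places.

λ̂_MAP = 1.500

ℓ'(λ) = 24/λ − 7 − 6λ. Setting this to zero and multiplying by λ: 6λ² + 7λ − 24 = 0.
λ = (−7 + √(7² + 4·6·24)) / (2·6) = (−7 + √625) / 12 = (−7 + 25)/12 = 3/2.
ℓ''(λ) = −24/λ² − 6 < 0, confirming a maximum.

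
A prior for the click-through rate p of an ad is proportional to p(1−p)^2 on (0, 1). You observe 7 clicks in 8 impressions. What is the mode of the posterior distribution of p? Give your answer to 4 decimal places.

p̂_MAP = 0.7273

The prior density ∝ p(1−p)^2 is the kernel of Beta(2, 3).
Data: 7 successes in 8 trials. The binomial likelihood contributes p^7(1−p)^1, so the posterior is Beta(2+7, 3+1) = Beta(9, 4).
For Beta(a, b) with a, b > 1 the mode is (a−1)/(a+b−2) = 8/11 ≈ 0.7273.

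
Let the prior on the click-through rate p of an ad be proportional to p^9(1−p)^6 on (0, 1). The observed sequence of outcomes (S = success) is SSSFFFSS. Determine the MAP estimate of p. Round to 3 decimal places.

p̂_MAP = 0.609

The prior density ∝ p^9(1−p)^6 is the kernel of Beta(10, 7).
Data: 5 successes in 8 trials (from the sequence). The binomial likelihood contributes p^5(1−p)^3, so the posterior is Beta(10+5, 7+3) = Beta(15, 10).
For Beta(a, b) with a, b > 1 the mode is (a−1)/(a+b−2) = 14/23 ≈ 0.609.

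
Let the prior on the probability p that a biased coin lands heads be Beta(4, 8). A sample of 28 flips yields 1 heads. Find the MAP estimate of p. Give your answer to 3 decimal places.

Prior: Beta(4, 8).
Data: 1 success in 28 trials. The binomial likelihood contributes p(1−p)^27, so the posterior is Beta(4+1, 8+27) = Beta(5, 35).
For Beta(a, b) with a, b > 1 the mode is (a−1)/(a+b−2) = 4/38 ≈ 0.105.

p̂_MAP = 0.105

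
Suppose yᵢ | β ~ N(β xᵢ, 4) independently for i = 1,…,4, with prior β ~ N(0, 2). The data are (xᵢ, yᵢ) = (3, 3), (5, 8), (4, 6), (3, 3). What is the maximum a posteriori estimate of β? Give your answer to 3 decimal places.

log p(β | y) = −Σ(yᵢ − βxᵢ)²/(2·4) − β²/(2·2) + const.
Setting the derivative to zero: Σxᵢ(yᵢ − βxᵢ)/4 − β/2 = 0, so β = Σxᵢyᵢ / (Σxᵢ² + σ²/τ²).
Σxᵢyᵢ = 3·3 + 5·8 + 4·6 + 3·3 = 82; Σxᵢ² = 59; σ²/τ² = 2.
β̂_MAP = 82 / (59 + 2) = 82/61 ≈ 1.344.

β̂_MAP = 1.344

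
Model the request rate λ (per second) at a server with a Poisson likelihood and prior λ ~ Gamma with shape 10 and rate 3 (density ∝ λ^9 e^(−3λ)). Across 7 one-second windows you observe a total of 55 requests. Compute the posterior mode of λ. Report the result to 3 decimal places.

λ̂_MAP = 6.400

Σxᵢ = 55, n = 7.
Posterior ∝ λ^9e^(−3λ) · λ^55e^(−7λ) = λ^64e^(−10λ), i.e. Gamma(shape=65, rate=10).
The mode of a Gamma(a, b) with a ≥ 1 (shape–rate) is (a−1)/b = 64/10 ≈ 6.400.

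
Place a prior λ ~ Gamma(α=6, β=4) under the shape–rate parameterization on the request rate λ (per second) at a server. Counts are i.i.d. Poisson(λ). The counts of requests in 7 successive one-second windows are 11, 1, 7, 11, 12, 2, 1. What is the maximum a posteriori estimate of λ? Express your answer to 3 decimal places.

λ̂_MAP = 4.545

Σxᵢ = 11+1+7+11+12+2+1 = 45, with n = 7.
Posterior ∝ λ^5e^(−4λ) · λ^45e^(−7λ) = λ^50e^(−11λ), i.e. Gamma(shape=51, rate=11).
The mode of a Gamma(a, b) with a ≥ 1 (shape–rate) is (a−1)/b = 50/11 ≈ 4.545.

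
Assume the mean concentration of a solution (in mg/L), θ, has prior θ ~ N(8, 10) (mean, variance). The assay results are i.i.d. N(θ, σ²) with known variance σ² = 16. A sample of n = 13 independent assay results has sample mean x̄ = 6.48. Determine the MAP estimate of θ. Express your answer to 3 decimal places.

θ̂_MAP = 6.647

n = 13, x̄ = 6.48.
For a Normal prior and Normal likelihood with known variance, the posterior is Normal; its mode equals its mean, the precision-weighted average.
Prior precision 1/σ₀² = 1/10 = 0.1; data precision n/σ² = 13/16 = 0.8125.
θ̂ = (0.1·8 + 0.8125·6.48) / (0.1 + 0.8125) = 6.065/0.9125 = 2426/365 ≈ 6.647.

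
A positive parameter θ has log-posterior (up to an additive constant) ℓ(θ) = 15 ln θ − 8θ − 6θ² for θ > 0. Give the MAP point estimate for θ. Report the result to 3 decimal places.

θ̂_MAP = 0.833

ℓ'(θ) = 15/θ − 8 − 12θ. Setting this to zero and multiplying by θ: 12θ² + 8θ − 15 = 0.
θ = (−8 + √(8² + 4·12·15)) / (2·12) = (−8 + √784) / 24 = (−8 + 28)/24 = 5/6.
ℓ''(θ) = −15/θ² − 12 < 0, confirming a maximum.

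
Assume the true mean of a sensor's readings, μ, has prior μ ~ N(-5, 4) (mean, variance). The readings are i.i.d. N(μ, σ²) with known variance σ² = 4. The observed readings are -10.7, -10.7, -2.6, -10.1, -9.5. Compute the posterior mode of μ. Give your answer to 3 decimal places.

μ̂_MAP = -8.100

n = 5; x̄ = ((-10.7) + (-10.7) + (-2.6) + (-10.1) + (-9.5))/5 = -43.6/5 = -8.72.
For a Normal prior and Normal likelihood with known variance, the posterior is Normal; its mode equals its mean, the precision-weighted average.
Prior precision 1/σ₀² = 1/4 = 0.25; data precision n/σ² = 5/4 = 1.25.
μ̂ = (0.25·(-5) + 1.25·(-8.72)) / (0.25 + 1.25) = (-12.15)/1.5 = -8.100.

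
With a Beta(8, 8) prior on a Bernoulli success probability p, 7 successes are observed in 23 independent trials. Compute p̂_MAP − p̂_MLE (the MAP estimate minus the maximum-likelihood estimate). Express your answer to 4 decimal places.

Posterior is Beta(15, 24); MAP = (15−1)/(39−2) = 14/37 ≈ 0.37838.
MLE ignores the prior: p̂_MLE = k/n = 7/23 ≈ 0.30435.
Difference = 14/37 − 7/23 = 63/851 ≈ 0.0740.

MAP − MLE = 0.0740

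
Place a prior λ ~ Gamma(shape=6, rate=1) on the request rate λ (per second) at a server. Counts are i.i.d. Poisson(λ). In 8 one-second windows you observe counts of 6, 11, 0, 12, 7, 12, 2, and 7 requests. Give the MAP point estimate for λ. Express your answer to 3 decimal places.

λ̂_MAP = 6.889

Σxᵢ = 6+11+0+12+7+12+2+7 = 57, with n = 8.
Posterior ∝ λ^5e^(−1λ) · λ^57e^(−8λ) = λ^62e^(−9λ), i.e. Gamma(shape=63, rate=9).
The mode of a Gamma(a, b) with a ≥ 1 (shape–rate) is (a−1)/b = 62/9 ≈ 6.889.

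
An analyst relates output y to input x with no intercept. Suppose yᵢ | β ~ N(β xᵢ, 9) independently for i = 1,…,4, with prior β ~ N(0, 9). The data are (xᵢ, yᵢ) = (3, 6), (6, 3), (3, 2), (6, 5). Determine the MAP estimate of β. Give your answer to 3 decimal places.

log p(β | y) = −Σ(yᵢ − βxᵢ)²/(2·9) − β²/(2·9) + const.
Setting the derivative to zero: Σxᵢ(yᵢ − βxᵢ)/9 − β/9 = 0, so β = Σxᵢyᵢ / (Σxᵢ² + σ²/τ²).
Σxᵢyᵢ = 3·6 + 6·3 + 3·2 + 6·5 = 72; Σxᵢ² = 90; σ²/τ² = 1.
β̂_MAP = 72 / (90 + 1) = 72/91 ≈ 0.791.

β̂_MAP = 0.791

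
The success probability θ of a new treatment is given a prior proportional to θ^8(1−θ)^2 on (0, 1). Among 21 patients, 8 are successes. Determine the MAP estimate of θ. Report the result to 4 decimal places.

θ̂_MAP = 0.5161

The prior density ∝ θ^8(1−θ)^2 is the kernel of Beta(9, 3).
Data: 8 successes in 21 trials. The binomial likelihood contributes θ^8(1−θ)^13, so the posterior is Beta(9+8, 3+13) = Beta(17, 16).
For Beta(a, b) with a, b > 1 the mode is (a−1)/(a+b−2) = 16/31 ≈ 0.5161.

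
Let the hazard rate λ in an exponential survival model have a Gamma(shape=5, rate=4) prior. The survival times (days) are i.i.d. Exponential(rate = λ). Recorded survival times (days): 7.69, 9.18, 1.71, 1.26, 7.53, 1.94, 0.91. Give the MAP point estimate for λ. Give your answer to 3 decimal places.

λ̂_MAP = 0.321

The Exponential(rate=λ) likelihood is ∝ λ^n e^(−λΣtᵢ). Here n = 7 and Σtᵢ = 7.69 + 9.18 + 1.71 + 1.26 + 7.53 + 1.94 + 0.91 = 30.22.
Posterior ∝ λ^4e^(−4λ) · λ^7e^(−30.22λ) = λ^11e^(−34.22λ), i.e. Gamma(12, 34.22).
Mode = (a−1)/b = 11/34.22 ≈ 0.321.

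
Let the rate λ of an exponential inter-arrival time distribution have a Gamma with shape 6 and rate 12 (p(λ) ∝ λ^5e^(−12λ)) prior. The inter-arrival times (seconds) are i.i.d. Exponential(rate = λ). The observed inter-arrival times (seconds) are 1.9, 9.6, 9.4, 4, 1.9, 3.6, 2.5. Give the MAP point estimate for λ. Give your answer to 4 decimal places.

The Exponential(rate=λ) likelihood is ∝ λ^n e^(−λΣtᵢ). Here n = 7 and Σtᵢ = 1.9 + 9.6 + 9.4 + 4 + 1.9 + 3.6 + 2.5 = 32.9.
Posterior ∝ λ^5e^(−12λ) · λ^7e^(−32.9λ) = λ^12e^(−44.9λ), i.e. Gamma(13, 44.9).
Mode = (a−1)/b = 12/44.9 ≈ 0.2673.

λ̂_MAP = 0.2673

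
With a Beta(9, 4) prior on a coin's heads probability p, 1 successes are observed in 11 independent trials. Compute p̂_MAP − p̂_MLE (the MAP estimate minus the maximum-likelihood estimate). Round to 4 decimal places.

MAP − MLE = 0.3182

Posterior is Beta(10, 14); MAP = (10−1)/(24−2) = 9/22 ≈ 0.40909.
MLE ignores the prior: p̂_MLE = k/n = 1/11 ≈ 0.09091.
Difference = 9/22 − 1/11 = 7/22 ≈ 0.3182.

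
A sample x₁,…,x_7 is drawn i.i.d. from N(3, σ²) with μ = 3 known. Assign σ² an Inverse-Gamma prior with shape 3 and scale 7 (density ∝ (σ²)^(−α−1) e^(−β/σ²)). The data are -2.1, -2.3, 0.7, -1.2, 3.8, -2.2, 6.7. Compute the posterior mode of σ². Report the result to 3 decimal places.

Sum of squared deviations about the known mean: SS = (-2.1−3)² + (-2.3−3)² + (0.7−3)² + (-1.2−3)² + (3.8−3)² + (-2.2−3)² + (6.7−3)² = 118.4.
The Normal likelihood contributes (σ²)^(−n/2) exp(−SS/(2σ²)), so the posterior is Inverse-Gamma(α + n/2, β + SS/2) = Inverse-Gamma(6.5, 66.2).
The mode of Inverse-Gamma(a, b) is b/(a+1) = 66.2/7.5 ≈ 8.827.

σ̂²_MAP = 8.827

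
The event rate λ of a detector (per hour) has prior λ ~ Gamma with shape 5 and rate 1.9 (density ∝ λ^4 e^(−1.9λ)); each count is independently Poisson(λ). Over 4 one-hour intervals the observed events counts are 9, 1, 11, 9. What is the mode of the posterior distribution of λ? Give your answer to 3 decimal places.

λ̂_MAP = 5.763

Σxᵢ = 9+1+11+9 = 30, with n = 4.
Posterior ∝ λ^4e^(−1.9λ) · λ^30e^(−4λ) = λ^34e^(−5.9λ), i.e. Gamma(shape=35, rate=5.9).
The mode of a Gamma(a, b) with a ≥ 1 (shape–rate) is (a−1)/b = 34/5.9 ≈ 5.763.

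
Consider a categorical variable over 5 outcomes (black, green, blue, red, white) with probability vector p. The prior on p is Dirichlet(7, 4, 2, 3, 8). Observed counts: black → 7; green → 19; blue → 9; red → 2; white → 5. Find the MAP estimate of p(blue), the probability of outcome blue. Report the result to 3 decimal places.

MAP estimate of p(blue) = 0.164

The posterior is Dirichlet(αᵢ + nᵢ) = Dirichlet(14, 23, 11, 5, 13).
For a Dirichlet(a₁,…,a_K) with all aᵢ > 1, the mode has j-th component (aⱼ − 1)/(Σaᵢ − K).
Here Σaᵢ = 66 and K = 5, so p(blue) = (11 − 1)/(66 − 5) = 10/61 ≈ 0.164.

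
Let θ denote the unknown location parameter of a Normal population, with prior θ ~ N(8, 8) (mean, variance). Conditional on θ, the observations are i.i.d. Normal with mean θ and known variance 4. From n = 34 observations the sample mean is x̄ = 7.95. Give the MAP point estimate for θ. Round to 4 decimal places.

n = 34, x̄ = 7.95.
For a Normal prior and Normal likelihood with known variance, the posterior is Normal; its mode equals its mean, the precision-weighted average.
Prior precision 1/σ₀² = 1/8 = 0.125; data precision n/σ² = 34/4 = 8.5.
θ̂ = (0.125·8 + 8.5·7.95) / (0.125 + 8.5) = 68.575/8.625 = 2743/345 ≈ 7.9507.

θ̂_MAP = 7.9507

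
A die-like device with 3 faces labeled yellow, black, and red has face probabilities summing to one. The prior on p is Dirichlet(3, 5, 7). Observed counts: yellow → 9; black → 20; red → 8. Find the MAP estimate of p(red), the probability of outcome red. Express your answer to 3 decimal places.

MAP estimate of p(red) = 0.286

The posterior is Dirichlet(αᵢ + nᵢ) = Dirichlet(12, 25, 15).
For a Dirichlet(a₁,…,a_K) with all aᵢ > 1, the mode has j-th component (aⱼ − 1)/(Σaᵢ − K).
Here Σaᵢ = 52 and K = 3, so p(red) = (15 − 1)/(52 − 3) = 14/49 ≈ 0.286.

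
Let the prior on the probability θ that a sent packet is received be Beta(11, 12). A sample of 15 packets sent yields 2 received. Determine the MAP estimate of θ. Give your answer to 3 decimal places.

θ̂_MAP = 0.333

Prior: Beta(11, 12).
Data: 2 successes in 15 trials. The binomial likelihood contributes θ^2(1−θ)^13, so the posterior is Beta(11+2, 12+13) = Beta(13, 25).
For Beta(a, b) with a, b > 1 the mode is (a−1)/(a+b−2) = 12/36 ≈ 0.333.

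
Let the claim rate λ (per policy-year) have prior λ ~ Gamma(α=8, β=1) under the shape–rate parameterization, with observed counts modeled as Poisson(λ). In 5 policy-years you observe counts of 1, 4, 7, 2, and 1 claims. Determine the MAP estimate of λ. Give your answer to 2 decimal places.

Σxᵢ = 1+4+7+2+1 = 15, with n = 5.
Posterior ∝ λ^7e^(−1λ) · λ^15e^(−5λ) = λ^22e^(−6λ), i.e. Gamma(shape=23, rate=6).
The mode of a Gamma(a, b) with a ≥ 1 (shape–rate) is (a−1)/b = 22/6 ≈ 3.67.

λ̂_MAP = 3.67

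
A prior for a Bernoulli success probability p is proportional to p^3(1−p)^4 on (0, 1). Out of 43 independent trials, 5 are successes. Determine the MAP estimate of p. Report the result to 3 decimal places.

The prior density ∝ p^3(1−p)^4 is the kernel of Beta(4, 5).
Data: 5 successes in 43 trials. The binomial likelihood contributes p^5(1−p)^38, so the posterior is Beta(4+5, 5+38) = Beta(9, 43).
For Beta(a, b) with a, b > 1 the mode is (a−1)/(a+b−2) = 8/50 ≈ 0.160.

p̂_MAP = 0.160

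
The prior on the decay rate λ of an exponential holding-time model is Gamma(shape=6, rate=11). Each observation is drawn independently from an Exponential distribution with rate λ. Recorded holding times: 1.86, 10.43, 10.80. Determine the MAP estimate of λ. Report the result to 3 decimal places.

The Exponential(rate=λ) likelihood is ∝ λ^n e^(−λΣtᵢ). Here n = 3 and Σtᵢ = 1.86 + 10.43 + 10.80 = 23.09.
Posterior ∝ λ^5e^(−11λ) · λ^3e^(−23.09λ) = λ^8e^(−34.09λ), i.e. Gamma(9, 34.09).
Mode = (a−1)/b = 8/34.09 ≈ 0.235.

λ̂_MAP = 0.235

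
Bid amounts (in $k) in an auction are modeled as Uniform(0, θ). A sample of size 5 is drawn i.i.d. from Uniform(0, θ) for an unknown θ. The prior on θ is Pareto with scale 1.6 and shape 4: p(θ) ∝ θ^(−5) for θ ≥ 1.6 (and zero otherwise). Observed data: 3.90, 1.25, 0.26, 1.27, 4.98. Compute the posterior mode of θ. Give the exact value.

θ̂_MAP = 4.98

The Uniform(0, θ) likelihood is θ^(−n) for θ ≥ max(xᵢ), zero otherwise. Here max(xᵢ) = 4.98.
Posterior ∝ θ^(−5) · θ^(−5) = θ^(−10) on θ ≥ max(1.6, 4.98) = 4.98.
This density is strictly decreasing in θ, so the posterior mode lies at the lower boundary of the support.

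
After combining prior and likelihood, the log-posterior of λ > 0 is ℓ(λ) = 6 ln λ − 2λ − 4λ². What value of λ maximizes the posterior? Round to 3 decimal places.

ℓ'(λ) = 6/λ − 2 − 8λ. Setting this to zero and multiplying by λ: 8λ² + 2λ − 6 = 0.
λ = (−2 + √(2² + 4·8·6)) / (2·8) = (−2 + √196) / 16 = (−2 + 14)/16 = 3/4.
ℓ''(λ) = −6/λ² − 8 < 0, confirming a maximum.

λ̂_MAP = 0.750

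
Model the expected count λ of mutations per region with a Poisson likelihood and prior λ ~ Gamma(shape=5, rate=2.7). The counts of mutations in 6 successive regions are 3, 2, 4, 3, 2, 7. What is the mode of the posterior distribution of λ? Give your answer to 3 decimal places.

λ̂_MAP = 2.874

Σxᵢ = 3+2+4+3+2+7 = 21, with n = 6.
Posterior ∝ λ^4e^(−2.7λ) · λ^21e^(−6λ) = λ^25e^(−8.7λ), i.e. Gamma(shape=26, rate=8.7).
The mode of a Gamma(a, b) with a ≥ 1 (shape–rate) is (a−1)/b = 25/8.7 ≈ 2.874.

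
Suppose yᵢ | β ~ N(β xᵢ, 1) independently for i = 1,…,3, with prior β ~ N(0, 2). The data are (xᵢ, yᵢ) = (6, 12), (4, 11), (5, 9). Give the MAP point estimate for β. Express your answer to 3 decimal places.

log p(β | y) = −Σ(yᵢ − βxᵢ)²/(2·1) − β²/(2·2) + const.
Setting the derivative to zero: Σxᵢ(yᵢ − βxᵢ)/1 − β/2 = 0, so β = Σxᵢyᵢ / (Σxᵢ² + σ²/τ²).
Σxᵢyᵢ = 6·12 + 4·11 + 5·9 = 161; Σxᵢ² = 77; σ²/τ² = 0.5.
β̂_MAP = 161 / (77 + 0.5) = 161/77.5 ≈ 2.077.

β̂_MAP = 2.077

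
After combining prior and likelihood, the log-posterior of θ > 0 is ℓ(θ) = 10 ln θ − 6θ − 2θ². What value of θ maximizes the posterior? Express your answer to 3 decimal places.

ℓ'(θ) = 10/θ − 6 − 4θ. Setting this to zero and multiplying by θ: 4θ² + 6θ − 10 = 0.
θ = (−6 + √(6² + 4·4·10)) / (2·4) = (−6 + √196) / 8 = (−6 + 14)/8 = 1.
ℓ''(θ) = −10/θ² − 4 < 0, confirming a maximum.

θ̂_MAP = 1.000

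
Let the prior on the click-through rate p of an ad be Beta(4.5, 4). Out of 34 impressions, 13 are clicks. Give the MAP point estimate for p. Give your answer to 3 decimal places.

Prior: Beta(4.5, 4).
Data: 13 successes in 34 trials. The binomial likelihood contributes p^13(1−p)^21, so the posterior is Beta(4.5+13, 4+21) = Beta(17.5, 25).
For Beta(a, b) with a, b > 1 the mode is (a−1)/(a+b−2) = 16.5/40.5 ≈ 0.407.

p̂_MAP = 0.407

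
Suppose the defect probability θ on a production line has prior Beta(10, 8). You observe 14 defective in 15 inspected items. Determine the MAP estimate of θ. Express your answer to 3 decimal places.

Prior: Beta(10, 8).
Data: 14 successes in 15 trials. The binomial likelihood contributes θ^14(1−θ)^1, so the posterior is Beta(10+14, 8+1) = Beta(24, 9).
For Beta(a, b) with a, b > 1 the mode is (a−1)/(a+b−2) = 23/31 ≈ 0.742.

θ̂_MAP = 0.742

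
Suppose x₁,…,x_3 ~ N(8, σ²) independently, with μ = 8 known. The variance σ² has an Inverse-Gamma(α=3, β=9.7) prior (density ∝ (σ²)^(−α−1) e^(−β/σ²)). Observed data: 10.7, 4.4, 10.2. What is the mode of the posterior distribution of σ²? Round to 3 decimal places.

Sum of squared deviations about the known mean: SS = (10.7−8)² + (4.4−8)² + (10.2−8)² = 25.09.
The Normal likelihood contributes (σ²)^(−n/2) exp(−SS/(2σ²)), so the posterior is Inverse-Gamma(α + n/2, β + SS/2) = Inverse-Gamma(4.5, 22.245).
The mode of Inverse-Gamma(a, b) is b/(a+1) = 22.245/5.5 ≈ 4.045.

σ̂²_MAP = 4.045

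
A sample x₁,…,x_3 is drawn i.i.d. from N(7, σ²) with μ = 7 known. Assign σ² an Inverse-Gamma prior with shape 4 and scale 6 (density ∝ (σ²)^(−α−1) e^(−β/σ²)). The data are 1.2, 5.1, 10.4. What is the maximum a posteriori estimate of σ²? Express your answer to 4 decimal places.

σ̂²_MAP = 4.6777

Sum of squared deviations about the known mean: SS = (1.2−7)² + (5.1−7)² + (10.4−7)² = 48.81.
The Normal likelihood contributes (σ²)^(−n/2) exp(−SS/(2σ²)), so the posterior is Inverse-Gamma(α + n/2, β + SS/2) = Inverse-Gamma(5.5, 30.405).
The mode of Inverse-Gamma(a, b) is b/(a+1) = 30.405/6.5 ≈ 4.6777.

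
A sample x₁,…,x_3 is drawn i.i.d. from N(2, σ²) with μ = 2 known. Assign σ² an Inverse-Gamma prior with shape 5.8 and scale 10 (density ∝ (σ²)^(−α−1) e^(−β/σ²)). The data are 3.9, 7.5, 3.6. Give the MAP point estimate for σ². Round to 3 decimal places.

σ̂²_MAP = 3.399

Sum of squared deviations about the known mean: SS = (3.9−2)² + (7.5−2)² + (3.6−2)² = 36.42.
The Normal likelihood contributes (σ²)^(−n/2) exp(−SS/(2σ²)), so the posterior is Inverse-Gamma(α + n/2, β + SS/2) = Inverse-Gamma(7.3, 28.21).
The mode of Inverse-Gamma(a, b) is b/(a+1) = 28.21/8.3 ≈ 3.399.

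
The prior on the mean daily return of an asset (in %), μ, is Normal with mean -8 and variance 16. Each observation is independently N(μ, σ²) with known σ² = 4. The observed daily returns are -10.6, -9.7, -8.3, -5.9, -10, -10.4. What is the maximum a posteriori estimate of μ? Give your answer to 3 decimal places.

μ̂_MAP = -9.104

n = 6; x̄ = ((-10.6) + (-9.7) + (-8.3) + (-5.9) + (-10) + (-10.4))/6 = -54.9/6 = -9.15.
For a Normal prior and Normal likelihood with known variance, the posterior is Normal; its mode equals its mean, the precision-weighted average.
Prior precision 1/σ₀² = 1/16 = 0.0625; data precision n/σ² = 6/4 = 1.5.
μ̂ = (0.0625·(-8) + 1.5·(-9.15)) / (0.0625 + 1.5) = (-14.225)/1.5625 = -9.104.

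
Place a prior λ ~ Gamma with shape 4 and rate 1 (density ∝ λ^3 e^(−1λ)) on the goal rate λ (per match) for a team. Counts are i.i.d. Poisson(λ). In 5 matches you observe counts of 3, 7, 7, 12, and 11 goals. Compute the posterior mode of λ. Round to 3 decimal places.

Σxᵢ = 3+7+7+12+11 = 40, with n = 5.
Posterior ∝ λ^3e^(−1λ) · λ^40e^(−5λ) = λ^43e^(−6λ), i.e. Gamma(shape=44, rate=6).
The mode of a Gamma(a, b) with a ≥ 1 (shape–rate) is (a−1)/b = 43/6 ≈ 7.167.

λ̂_MAP = 7.167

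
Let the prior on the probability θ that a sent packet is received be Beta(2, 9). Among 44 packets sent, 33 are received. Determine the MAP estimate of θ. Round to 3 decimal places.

Prior: Beta(2, 9).
Data: 33 successes in 44 trials. The binomial likelihood contributes θ^33(1−θ)^11, so the posterior is Beta(2+33, 9+11) = Beta(35, 20).
For Beta(a, b) with a, b > 1 the mode is (a−1)/(a+b−2) = 34/53 ≈ 0.642.

θ̂_MAP = 0.642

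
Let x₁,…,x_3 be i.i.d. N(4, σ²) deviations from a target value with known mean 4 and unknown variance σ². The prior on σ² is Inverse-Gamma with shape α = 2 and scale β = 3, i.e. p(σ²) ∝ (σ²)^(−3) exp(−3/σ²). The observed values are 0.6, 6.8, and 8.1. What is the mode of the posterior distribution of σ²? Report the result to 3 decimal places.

Sum of squared deviations about the known mean: SS = (0.6−4)² + (6.8−4)² + (8.1−4)² = 36.21.
The Normal likelihood contributes (σ²)^(−n/2) exp(−SS/(2σ²)), so the posterior is Inverse-Gamma(α + n/2, β + SS/2) = Inverse-Gamma(3.5, 21.105).
The mode of Inverse-Gamma(a, b) is b/(a+1) = 21.105/4.5 ≈ 4.690.

σ̂²_MAP = 4.690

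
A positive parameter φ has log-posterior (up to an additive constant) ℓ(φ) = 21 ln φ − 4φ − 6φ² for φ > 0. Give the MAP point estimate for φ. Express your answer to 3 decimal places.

ℓ'(φ) = 21/φ − 4 − 12φ. Setting this to zero and multiplying by φ: 12φ² + 4φ − 21 = 0.
φ = (−4 + √(4² + 4·12·21)) / (2·12) = (−4 + √1024) / 24 = (−4 + 32)/24 = 7/6.
ℓ''(φ) = −21/φ² − 12 < 0, confirming a maximum.

φ̂_MAP = 1.167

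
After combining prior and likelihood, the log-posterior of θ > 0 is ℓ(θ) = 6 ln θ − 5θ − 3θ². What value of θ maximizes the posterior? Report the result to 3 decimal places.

θ̂_MAP = 0.667

ℓ'(θ) = 6/θ − 5 − 6θ. Setting this to zero and multiplying by θ: 6θ² + 5θ − 6 = 0.
θ = (−5 + √(5² + 4·6·6)) / (2·6) = (−5 + √169) / 12 = (−5 + 13)/12 = 2/3.
ℓ''(θ) = −6/θ² − 6 < 0, confirming a maximum.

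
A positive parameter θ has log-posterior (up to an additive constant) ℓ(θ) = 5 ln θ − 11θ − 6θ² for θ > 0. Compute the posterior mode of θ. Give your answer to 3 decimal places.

ℓ'(θ) = 5/θ − 11 − 12θ. Setting this to zero and multiplying by θ: 12θ² + 11θ − 5 = 0.
θ = (−11 + √(11² + 4·12·5)) / (2·12) = (−11 + √361) / 24 = (−11 + 19)/24 = 1/3.
ℓ''(θ) = −5/θ² − 12 < 0, confirming a maximum.

θ̂_MAP = 0.333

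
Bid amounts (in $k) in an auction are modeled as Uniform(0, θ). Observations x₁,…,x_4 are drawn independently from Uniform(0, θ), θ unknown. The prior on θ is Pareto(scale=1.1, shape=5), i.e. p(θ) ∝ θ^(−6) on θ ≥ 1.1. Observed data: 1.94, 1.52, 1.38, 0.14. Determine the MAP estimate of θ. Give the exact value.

The Uniform(0, θ) likelihood is θ^(−n) for θ ≥ max(xᵢ), zero otherwise. Here max(xᵢ) = 1.94.
Posterior ∝ θ^(−6) · θ^(−4) = θ^(−10) on θ ≥ max(1.1, 1.94) = 1.94.
This density is strictly decreasing in θ, so the posterior mode lies at the lower boundary of the support.

θ̂_MAP = 1.94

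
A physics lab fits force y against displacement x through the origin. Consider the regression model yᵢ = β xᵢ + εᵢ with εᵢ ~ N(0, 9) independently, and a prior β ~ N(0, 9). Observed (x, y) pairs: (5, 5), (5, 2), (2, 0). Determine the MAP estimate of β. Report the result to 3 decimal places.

log p(β | y) = −Σ(yᵢ − βxᵢ)²/(2·9) − β²/(2·9) + const.
Setting the derivative to zero: Σxᵢ(yᵢ − βxᵢ)/9 − β/9 = 0, so β = Σxᵢyᵢ / (Σxᵢ² + σ²/τ²).
Σxᵢyᵢ = 5·5 + 5·2 + 2·0 = 35; Σxᵢ² = 54; σ²/τ² = 1.
β̂_MAP = 35 / (54 + 1) = 35/55 ≈ 0.636.

β̂_MAP = 0.636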